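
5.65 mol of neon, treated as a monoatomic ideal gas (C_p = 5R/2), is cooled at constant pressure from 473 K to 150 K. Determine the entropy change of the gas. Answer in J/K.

ΔS = -135 J/K

At constant pressure, ΔS = nC_p ln(T₂/T₁) with C_p = 5R/2 = 20.79 J mol⁻¹ K⁻¹.
ΔS = 5.65 × 20.79 × ln(150/473) = -135 J/K.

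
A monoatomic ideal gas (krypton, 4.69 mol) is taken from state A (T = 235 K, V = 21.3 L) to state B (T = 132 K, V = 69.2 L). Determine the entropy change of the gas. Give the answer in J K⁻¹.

ΔS = 12.2 J/K

Entropy is a state function: ΔS = nC_V ln(T₂/T₁) + nR ln(V₂/V₁), with C_V = 3R/2 = 12.47 J mol⁻¹ K⁻¹ for a monoatomic ideal gas.
ΔS = 4.69 × [12.47 × ln(132/235) + 8.314 × ln(69.2/21.3)] = 12.2 J/K.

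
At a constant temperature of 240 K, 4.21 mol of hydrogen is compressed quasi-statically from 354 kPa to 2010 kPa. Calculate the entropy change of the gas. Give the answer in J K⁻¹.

ΔS_gas = -60.8 J/K

For an isothermal ideal gas ΔS_gas = nR ln(P₁/P₂) = 4.21 × 8.314 × ln(354/2010) = -60.8 J/K.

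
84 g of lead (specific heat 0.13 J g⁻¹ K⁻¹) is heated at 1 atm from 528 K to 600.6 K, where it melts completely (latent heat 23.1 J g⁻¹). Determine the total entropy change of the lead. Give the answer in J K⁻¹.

ΔS = 4.64 J/K

Warming step: ΔS₁ = m c ln(T_tr/T_i) = 84 × 0.13 × ln(600.6/528) = 1.407 J/K.
Phase change: ΔS₂ = +mL/T_tr = 84 × 23.1 / 600.6 = 3.231 J/K.
ΔS_total = (1.407) + (3.231) = 4.64 J/K.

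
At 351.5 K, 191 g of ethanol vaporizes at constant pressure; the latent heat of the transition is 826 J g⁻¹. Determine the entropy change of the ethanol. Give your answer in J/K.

Heat absorbed by the substance: Q = mL = 191 × 826 = 157766 J.
At constant T, ΔS = Q_rev/T = 157766 / 351.5 = 449 J/K.

ΔS = 449 J/K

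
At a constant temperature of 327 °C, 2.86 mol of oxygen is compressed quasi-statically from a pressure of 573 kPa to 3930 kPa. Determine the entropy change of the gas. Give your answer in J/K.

ΔS_gas = -45.8 J/K

For an isothermal ideal gas ΔS_gas = nR ln(P₁/P₂) = 2.86 × 8.314 × ln(573/3930) = -45.8 J/K.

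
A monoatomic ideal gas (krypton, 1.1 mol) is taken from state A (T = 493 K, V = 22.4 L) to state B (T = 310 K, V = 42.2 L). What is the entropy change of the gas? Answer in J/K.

ΔS = -0.572 J/K

Entropy is a state function: ΔS = nC_V ln(T₂/T₁) + nR ln(V₂/V₁), with C_V = 3R/2 = 12.47 J mol⁻¹ K⁻¹ for a monoatomic ideal gas.
ΔS = 1.1 × [12.47 × ln(310/493) + 8.314 × ln(42.2/22.4)] = -0.572 J/K.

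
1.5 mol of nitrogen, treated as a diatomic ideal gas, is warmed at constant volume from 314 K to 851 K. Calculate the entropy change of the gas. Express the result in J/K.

ΔS = 31.1 J/K

At constant volume, ΔS = nC_V ln(T₂/T₁) with C_V = 5R/2 = 20.79 J mol⁻¹ K⁻¹.
ΔS = 1.5 × 20.79 × ln(851/314) = 31.1 J/K.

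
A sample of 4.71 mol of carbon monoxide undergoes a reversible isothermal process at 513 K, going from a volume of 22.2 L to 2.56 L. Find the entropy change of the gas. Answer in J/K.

ΔS_gas = -84.6 J/K

For an isothermal ideal gas ΔS_gas = nR ln(V₂/V₁) = 4.71 × 8.314 × ln(2.56/22.2) = -84.6 J/K.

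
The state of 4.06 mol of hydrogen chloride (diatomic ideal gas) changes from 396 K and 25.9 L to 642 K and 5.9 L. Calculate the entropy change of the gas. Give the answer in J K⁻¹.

ΔS = -9.16 J/K

Entropy is a state function: ΔS = nC_V ln(T₂/T₁) + nR ln(V₂/V₁), with C_V = 5R/2 = 20.79 J mol⁻¹ K⁻¹ for a diatomic ideal gas.
ΔS = 4.06 × [20.79 × ln(642/396) + 8.314 × ln(5.9/25.9)] = -9.16 J/K.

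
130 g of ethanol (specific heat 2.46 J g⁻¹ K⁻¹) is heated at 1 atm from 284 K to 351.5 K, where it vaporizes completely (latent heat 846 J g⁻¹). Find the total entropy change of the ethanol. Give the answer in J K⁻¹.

Warming step: ΔS₁ = m c ln(T_tr/T_i) = 130 × 2.46 × ln(351.5/284) = 68.19 J/K.
Phase change: ΔS₂ = +mL/T_tr = 130 × 846 / 351.5 = 312.9 J/K.
ΔS_total = (68.19) + (312.9) = 381 J/K.

ΔS = 381 J/K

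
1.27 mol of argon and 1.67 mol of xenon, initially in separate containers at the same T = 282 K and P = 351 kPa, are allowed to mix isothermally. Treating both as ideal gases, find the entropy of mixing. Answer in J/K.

Mole fractions: x_A = 1.27/2.94 = 0.432, x_B = 0.568.
ΔS_mix = −R(n_A ln x_A + n_B ln x_B) = −8.314 × (1.27 ln 0.432 + 1.67 ln 0.568) = 16.7 J/K.

ΔS_mix = 16.7 J/K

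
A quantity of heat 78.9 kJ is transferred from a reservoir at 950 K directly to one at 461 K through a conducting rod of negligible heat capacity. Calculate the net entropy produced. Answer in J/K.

ΔS_total = 88.1 J/K

ΔS_hot = −Q/T_H = −78900/950 = -83.053 J/K and ΔS_cold = +Q/T_C = 78900/461 = 171.15 J/K.
ΔS_total = -83.053 + 171.15 = 88.1 J/K, positive as the second law requires.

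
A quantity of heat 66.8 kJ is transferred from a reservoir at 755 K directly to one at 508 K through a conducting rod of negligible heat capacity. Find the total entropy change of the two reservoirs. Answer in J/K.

ΔS_hot = −Q/T_H = −66800/755 = -88.48 J/K and ΔS_cold = +Q/T_C = 66800/508 = 131.5 J/K.
ΔS_total = -88.48 + 131.5 = 43 J/K, positive as the second law requires.

ΔS_total = 43 J/K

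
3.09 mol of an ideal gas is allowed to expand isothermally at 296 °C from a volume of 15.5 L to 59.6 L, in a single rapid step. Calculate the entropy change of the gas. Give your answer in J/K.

Entropy is a state function, so ΔS_gas depends only on the end states.
For an isothermal ideal gas ΔS_gas = nR ln(V₂/V₁) = 3.09 × 8.314 × ln(59.6/15.5) = 34.6 J/K.

ΔS_gas = 34.6 J/K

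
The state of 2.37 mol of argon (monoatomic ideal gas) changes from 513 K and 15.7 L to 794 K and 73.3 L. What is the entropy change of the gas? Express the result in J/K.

Entropy is a state function: ΔS = nC_V ln(T₂/T₁) + nR ln(V₂/V₁), with C_V = 3R/2 = 12.47 J mol⁻¹ K⁻¹ for a monoatomic ideal gas.
ΔS = 2.37 × [12.47 × ln(794/513) + 8.314 × ln(73.3/15.7)] = 43.3 J/K.

ΔS = 43.3 J/K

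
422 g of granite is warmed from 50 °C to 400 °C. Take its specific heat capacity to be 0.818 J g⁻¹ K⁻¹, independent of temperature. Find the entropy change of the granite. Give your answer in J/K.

ΔS = 253 J/K

In kelvin: T₁ = 323.15 K, T₂ = 673.15 K. ΔS = ∫dQ_rev/T = m c ln(T₂/T₁) = 422 × 0.818 × ln(673.15/323.15) = 253 J/K.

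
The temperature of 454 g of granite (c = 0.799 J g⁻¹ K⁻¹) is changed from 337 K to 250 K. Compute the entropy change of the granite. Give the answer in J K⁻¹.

ΔS = ∫dQ_rev/T = m c ln(T₂/T₁) = 454 × 0.799 × ln(250/337) = -108 J/K.

ΔS = -108 J/K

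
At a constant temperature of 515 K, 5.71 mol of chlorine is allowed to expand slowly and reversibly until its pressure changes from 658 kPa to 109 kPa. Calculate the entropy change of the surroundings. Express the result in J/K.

ΔS_surr = -85.3 J/K

For an isothermal ideal gas ΔS_gas = nR ln(P₁/P₂) = 5.71 × 8.314 × ln(658/109) = 85.3 J/K.
The process is reversible, so ΔS_surr = −ΔS_gas = -85.3 J/K and ΔS_universe = 0.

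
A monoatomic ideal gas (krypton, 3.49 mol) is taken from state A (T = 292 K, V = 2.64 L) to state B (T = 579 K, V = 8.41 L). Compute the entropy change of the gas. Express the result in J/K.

ΔS = 63.4 J/K

Entropy is a state function: ΔS = nC_V ln(T₂/T₁) + nR ln(V₂/V₁), with C_V = 3R/2 = 12.47 J mol⁻¹ K⁻¹ for a monoatomic ideal gas.
ΔS = 3.49 × [12.47 × ln(579/292) + 8.314 × ln(8.41/2.64)] = 63.4 J/K.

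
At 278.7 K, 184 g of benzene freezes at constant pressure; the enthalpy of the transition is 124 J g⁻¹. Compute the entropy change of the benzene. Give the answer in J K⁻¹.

Heat released by the substance: Q = −mL = −184 × 124 = −22816 J.
At constant T, ΔS = Q_rev/T = −22816 / 278.7 = -81.9 J/K.

ΔS = -81.9 J/K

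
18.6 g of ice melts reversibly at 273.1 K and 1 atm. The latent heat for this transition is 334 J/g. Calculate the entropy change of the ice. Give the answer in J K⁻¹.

Heat absorbed by the substance: Q = mL = 18.6 × 334 = 6212.4 J.
At constant T, ΔS = Q_rev/T = 6212.4 / 273.1 = 22.7 J/K.

ΔS = 22.7 J/K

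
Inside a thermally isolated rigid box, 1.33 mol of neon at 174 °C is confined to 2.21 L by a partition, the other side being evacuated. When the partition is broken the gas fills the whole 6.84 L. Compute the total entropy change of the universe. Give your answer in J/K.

For an ideal gas in free expansion Q = 0 and W = 0, so T is unchanged.
Entropy is a state function; using a reversible isothermal path, ΔS_gas = nR ln(V₂/V₁) = 1.33 × 8.314 × ln(6.84/2.21) = 12.5 J/K.
The insulated surroundings exchange no heat, so ΔS_surr = 0 and ΔS_universe = ΔS_gas.

ΔS_universe = 12.5 J/K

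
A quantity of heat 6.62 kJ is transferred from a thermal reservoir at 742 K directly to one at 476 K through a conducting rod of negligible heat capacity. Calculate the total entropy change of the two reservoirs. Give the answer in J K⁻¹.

ΔS_total = 4.99 J/K

ΔS_hot = −Q/T_H = −6620/742 = -8.922 J/K and ΔS_cold = +Q/T_C = 6620/476 = 13.91 J/K.
ΔS_total = -8.922 + 13.91 = 4.99 J/K, positive as the second law requires.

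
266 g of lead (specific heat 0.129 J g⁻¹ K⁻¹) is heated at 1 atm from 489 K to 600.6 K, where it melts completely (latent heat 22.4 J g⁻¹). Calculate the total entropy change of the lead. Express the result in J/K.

ΔS = 17 J/K

Warming step: ΔS₁ = m c ln(T_tr/T_i) = 266 × 0.129 × ln(600.6/489) = 7.054 J/K.
Phase change: ΔS₂ = +mL/T_tr = 266 × 22.4 / 600.6 = 9.921 J/K.
ΔS_total = (7.054) + (9.921) = 17 J/K.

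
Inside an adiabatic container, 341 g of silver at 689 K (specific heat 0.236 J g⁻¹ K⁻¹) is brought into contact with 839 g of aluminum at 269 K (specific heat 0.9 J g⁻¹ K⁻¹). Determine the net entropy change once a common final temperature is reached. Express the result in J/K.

ΔS_total = 41.4 J/K

Energy balance: T_f = (m₁c₁T₁ + m₂c₂T₂)/(m₁c₁ + m₂c₂) = 309.45 K.
ΔS₁ = m₁c₁ ln(T_f/T₁) = 80.476 × ln(309.45/689) = -64.42 J/K.
ΔS₂ = m₂c₂ ln(T_f/T₂) = 755.1 × ln(309.45/269) = 105.8 J/K.
ΔS_total = -64.42 + 105.8 = 41.4 J/K.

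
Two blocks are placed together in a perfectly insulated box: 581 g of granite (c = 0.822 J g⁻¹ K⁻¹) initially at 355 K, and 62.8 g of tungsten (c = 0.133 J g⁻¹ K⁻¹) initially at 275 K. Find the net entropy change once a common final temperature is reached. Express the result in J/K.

ΔS_total = 0.247 J/K

Energy balance: T_f = (m₁c₁T₁ + m₂c₂T₂)/(m₁c₁ + m₂c₂) = 353.62 K.
ΔS₁ = m₁c₁ ln(T_f/T₁) = 477.582 × ln(353.62/355) = -1.853 J/K.
ΔS₂ = m₂c₂ ln(T_f/T₂) = 8.3524 × ln(353.62/275) = 2.1 J/K.
ΔS_total = -1.853 + 2.1 = 0.247 J/K.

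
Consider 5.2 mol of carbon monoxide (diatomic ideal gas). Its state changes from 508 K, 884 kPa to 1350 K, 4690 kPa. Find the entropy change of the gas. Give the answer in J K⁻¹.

ΔS = nC_p ln(T₂/T₁) − nR ln(P₂/P₁), with C_p = 7R/2 = 29.1 J mol⁻¹ K⁻¹ for a diatomic ideal gas.
ΔS = 5.2 × [29.1 × ln(1350/508) − 8.314 × ln(4690/884)] = 75.7 J/K.

ΔS = 75.7 J/K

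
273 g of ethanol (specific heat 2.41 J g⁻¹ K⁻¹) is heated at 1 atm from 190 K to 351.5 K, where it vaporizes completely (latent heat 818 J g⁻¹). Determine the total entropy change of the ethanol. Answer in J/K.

Warming step: ΔS₁ = m c ln(T_tr/T_i) = 273 × 2.41 × ln(351.5/190) = 404.7 J/K.
Phase change: ΔS₂ = +mL/T_tr = 273 × 818 / 351.5 = 635.3 J/K.
ΔS_total = (404.7) + (635.3) = 1040 J/K.

ΔS = 1040 J/K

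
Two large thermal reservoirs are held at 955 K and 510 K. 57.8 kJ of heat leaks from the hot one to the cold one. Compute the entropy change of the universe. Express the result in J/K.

ΔS_hot = −Q/T_H = −57800/955 = -60.52 J/K and ΔS_cold = +Q/T_C = 57800/510 = 113.3 J/K.
ΔS_total = -60.52 + 113.3 = 52.8 J/K, positive as the second law requires.

ΔS_total = 52.8 J/K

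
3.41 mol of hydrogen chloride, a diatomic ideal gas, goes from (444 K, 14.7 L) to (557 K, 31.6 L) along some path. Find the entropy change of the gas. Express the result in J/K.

Entropy is a state function: ΔS = nC_V ln(T₂/T₁) + nR ln(V₂/V₁), with C_V = 5R/2 = 20.79 J mol⁻¹ K⁻¹ for a diatomic ideal gas.
ΔS = 3.41 × [20.79 × ln(557/444) + 8.314 × ln(31.6/14.7)] = 37.8 J/K.

ΔS = 37.8 J/K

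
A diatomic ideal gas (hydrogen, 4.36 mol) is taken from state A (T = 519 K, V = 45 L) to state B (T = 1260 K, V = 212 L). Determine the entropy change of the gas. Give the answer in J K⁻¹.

Entropy is a state function: ΔS = nC_V ln(T₂/T₁) + nR ln(V₂/V₁), with C_V = 5R/2 = 20.79 J mol⁻¹ K⁻¹ for a diatomic ideal gas.
ΔS = 4.36 × [20.79 × ln(1260/519) + 8.314 × ln(212/45)] = 137 J/K.

ΔS = 137 J/K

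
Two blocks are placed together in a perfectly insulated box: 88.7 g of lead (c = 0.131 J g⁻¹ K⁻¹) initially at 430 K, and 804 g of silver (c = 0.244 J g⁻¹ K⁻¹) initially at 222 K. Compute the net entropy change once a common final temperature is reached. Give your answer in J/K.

ΔS_total = 2.93 J/K

Energy balance: T_f = (m₁c₁T₁ + m₂c₂T₂)/(m₁c₁ + m₂c₂) = 233.63 K.
ΔS₁ = m₁c₁ ln(T_f/T₁) = 11.6197 × ln(233.63/430) = -7.089 J/K.
ΔS₂ = m₂c₂ ln(T_f/T₂) = 196.176 × ln(233.63/222) = 10.02 J/K.
ΔS_total = -7.089 + 10.02 = 2.93 J/K.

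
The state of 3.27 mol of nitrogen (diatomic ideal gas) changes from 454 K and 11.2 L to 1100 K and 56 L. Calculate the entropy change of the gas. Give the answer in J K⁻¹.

Entropy is a state function: ΔS = nC_V ln(T₂/T₁) + nR ln(V₂/V₁), with C_V = 5R/2 = 20.79 J mol⁻¹ K⁻¹ for a diatomic ideal gas.
ΔS = 3.27 × [20.79 × ln(1100/454) + 8.314 × ln(56/11.2)] = 104 J/K.

ΔS = 104 J/K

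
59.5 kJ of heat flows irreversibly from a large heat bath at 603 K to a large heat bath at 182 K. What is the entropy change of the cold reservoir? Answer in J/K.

ΔS_cold = 327 J/K

The cold reservoir gains heat Q, so ΔS_cold = +Q/T_C = 59500/182 = 327 J/K.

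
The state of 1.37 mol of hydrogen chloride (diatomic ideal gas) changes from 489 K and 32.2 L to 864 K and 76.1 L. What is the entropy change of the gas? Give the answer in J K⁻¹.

ΔS = 26 J/K

Entropy is a state function: ΔS = nC_V ln(T₂/T₁) + nR ln(V₂/V₁), with C_V = 5R/2 = 20.79 J mol⁻¹ K⁻¹ for a diatomic ideal gas.
ΔS = 1.37 × [20.79 × ln(864/489) + 8.314 × ln(76.1/32.2)] = 26 J/K.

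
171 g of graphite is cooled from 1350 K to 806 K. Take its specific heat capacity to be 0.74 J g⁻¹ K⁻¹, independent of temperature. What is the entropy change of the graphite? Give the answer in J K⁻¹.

ΔS = -65.3 J/K

ΔS = ∫dQ_rev/T = m c ln(T₂/T₁) = 171 × 0.74 × ln(806/1350) = -65.3 J/K.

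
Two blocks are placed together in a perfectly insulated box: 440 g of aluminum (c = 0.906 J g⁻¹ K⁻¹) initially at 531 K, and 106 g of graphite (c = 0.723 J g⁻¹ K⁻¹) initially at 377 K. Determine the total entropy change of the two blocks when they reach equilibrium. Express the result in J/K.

ΔS_total = 3.49 J/K

Energy balance: T_f = (m₁c₁T₁ + m₂c₂T₂)/(m₁c₁ + m₂c₂) = 506.17 K.
ΔS₁ = m₁c₁ ln(T_f/T₁) = 398.64 × ln(506.17/531) = -19.09 J/K.
ΔS₂ = m₂c₂ ln(T_f/T₂) = 76.638 × ln(506.17/377) = 22.58 J/K.
ΔS_total = -19.09 + 22.58 = 3.49 J/K.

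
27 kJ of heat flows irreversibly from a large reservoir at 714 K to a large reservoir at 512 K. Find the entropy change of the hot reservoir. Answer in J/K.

ΔS_hot = -37.8 J/K

The hot reservoir loses heat Q, so ΔS_hot = −Q/T_H = −27000/714 = -37.8 J/K.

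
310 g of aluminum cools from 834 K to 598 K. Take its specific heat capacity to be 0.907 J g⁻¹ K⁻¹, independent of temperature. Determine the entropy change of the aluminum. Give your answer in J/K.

ΔS = ∫dQ_rev/T = m c ln(T₂/T₁) = 310 × 0.907 × ln(598/834) = -93.5 J/K.

ΔS = -93.5 J/K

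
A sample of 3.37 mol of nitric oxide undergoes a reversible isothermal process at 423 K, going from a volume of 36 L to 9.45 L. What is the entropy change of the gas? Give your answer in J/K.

For an isothermal ideal gas ΔS_gas = nR ln(V₂/V₁) = 3.37 × 8.314 × ln(9.45/36) = -37.5 J/K.

ΔS_gas = -37.5 J/K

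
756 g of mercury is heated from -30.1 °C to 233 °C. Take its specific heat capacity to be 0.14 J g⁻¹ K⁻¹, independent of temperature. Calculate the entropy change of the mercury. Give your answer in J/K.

ΔS = 77.6 J/K

In kelvin: T₁ = 243.05 K, T₂ = 506.15 K. ΔS = ∫dQ_rev/T = m c ln(T₂/T₁) = 756 × 0.14 × ln(506.15/243.05) = 77.6 J/K.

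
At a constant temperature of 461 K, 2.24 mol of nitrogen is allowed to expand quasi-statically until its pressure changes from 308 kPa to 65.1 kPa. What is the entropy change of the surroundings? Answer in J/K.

For an isothermal ideal gas ΔS_gas = nR ln(P₁/P₂) = 2.24 × 8.314 × ln(308/65.1) = 28.9 J/K.
The process is reversible, so ΔS_surr = −ΔS_gas = -28.9 J/K and ΔS_universe = 0.

ΔS_surr = -28.9 J/K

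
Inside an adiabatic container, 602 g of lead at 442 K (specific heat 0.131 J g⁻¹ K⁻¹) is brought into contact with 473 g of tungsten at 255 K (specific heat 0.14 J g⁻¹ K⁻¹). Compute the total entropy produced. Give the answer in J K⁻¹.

ΔS_total = 5.29 J/K

Energy balance: T_f = (m₁c₁T₁ + m₂c₂T₂)/(m₁c₁ + m₂c₂) = 356.65 K.
ΔS₁ = m₁c₁ ln(T_f/T₁) = 78.862 × ln(356.65/442) = -16.9208 J/K.
ΔS₂ = m₂c₂ ln(T_f/T₂) = 66.22 × ln(356.65/255) = 22.2157 J/K.
ΔS_total = -16.9208 + 22.2157 = 5.29 J/K.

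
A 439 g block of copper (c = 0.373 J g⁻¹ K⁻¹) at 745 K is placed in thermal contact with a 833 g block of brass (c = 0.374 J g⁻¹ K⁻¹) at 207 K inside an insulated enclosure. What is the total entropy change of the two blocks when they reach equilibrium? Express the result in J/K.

ΔS_total = 94.2 J/K

Energy balance: T_f = (m₁c₁T₁ + m₂c₂T₂)/(m₁c₁ + m₂c₂) = 392.35 K.
ΔS₁ = m₁c₁ ln(T_f/T₁) = 163.747 × ln(392.35/745) = -105 J/K.
ΔS₂ = m₂c₂ ln(T_f/T₂) = 311.542 × ln(392.35/207) = 199.2 J/K.
ΔS_total = -105 + 199.2 = 94.2 J/K.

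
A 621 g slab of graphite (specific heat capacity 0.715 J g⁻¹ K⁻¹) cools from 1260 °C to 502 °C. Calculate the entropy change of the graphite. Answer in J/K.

In kelvin: T₁ = 1533.15 K, T₂ = 775.15 K. ΔS = ∫dQ_rev/T = m c ln(T₂/T₁) = 621 × 0.715 × ln(775.15/1533.15) = -303 J/K.

ΔS = -303 J/K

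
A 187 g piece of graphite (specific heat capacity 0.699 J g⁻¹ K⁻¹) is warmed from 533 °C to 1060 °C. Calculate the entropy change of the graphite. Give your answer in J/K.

In kelvin: T₁ = 806.15 K, T₂ = 1333.15 K. ΔS = ∫dQ_rev/T = m c ln(T₂/T₁) = 187 × 0.699 × ln(1333.15/806.15) = 65.8 J/K.

ΔS = 65.8 J/K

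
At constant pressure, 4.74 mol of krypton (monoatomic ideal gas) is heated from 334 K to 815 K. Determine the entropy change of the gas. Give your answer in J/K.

At constant pressure, ΔS = nC_p ln(T₂/T₁) with C_p = 5R/2 = 20.79 J mol⁻¹ K⁻¹.
ΔS = 4.74 × 20.79 × ln(815/334) = 87.9 J/K.

ΔS = 87.9 J/K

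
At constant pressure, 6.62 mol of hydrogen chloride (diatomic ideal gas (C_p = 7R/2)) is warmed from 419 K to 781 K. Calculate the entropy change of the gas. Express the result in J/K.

ΔS = 120 J/K

At constant pressure, ΔS = nC_p ln(T₂/T₁) with C_p = 7R/2 = 29.1 J mol⁻¹ K⁻¹.
ΔS = 6.62 × 29.1 × ln(781/419) = 120 J/K.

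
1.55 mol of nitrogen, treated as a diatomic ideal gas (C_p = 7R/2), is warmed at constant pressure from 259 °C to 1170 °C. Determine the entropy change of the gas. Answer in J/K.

ΔS = 45 J/K

In kelvin: T₁ = 532.15 K, T₂ = 1443.15 K. At constant pressure, ΔS = nC_p ln(T₂/T₁) with C_p = 7R/2 = 29.1 J mol⁻¹ K⁻¹.
ΔS = 1.55 × 29.1 × ln(1443.15/532.15) = 45 J/K.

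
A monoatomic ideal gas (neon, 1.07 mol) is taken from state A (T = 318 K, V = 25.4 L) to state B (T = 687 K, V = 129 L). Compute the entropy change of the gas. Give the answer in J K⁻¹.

ΔS = 24.7 J/K

Entropy is a state function: ΔS = nC_V ln(T₂/T₁) + nR ln(V₂/V₁), with C_V = 3R/2 = 12.47 J mol⁻¹ K⁻¹ for a monoatomic ideal gas.
ΔS = 1.07 × [12.47 × ln(687/318) + 8.314 × ln(129/25.4)] = 24.7 J/K.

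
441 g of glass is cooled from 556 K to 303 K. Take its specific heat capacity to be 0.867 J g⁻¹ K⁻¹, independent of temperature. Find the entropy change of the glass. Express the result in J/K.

ΔS = ∫dQ_rev/T = m c ln(T₂/T₁) = 441 × 0.867 × ln(303/556) = -232 J/K.

ΔS = -232 J/K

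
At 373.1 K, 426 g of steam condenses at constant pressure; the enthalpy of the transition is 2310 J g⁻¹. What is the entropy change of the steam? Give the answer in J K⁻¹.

Heat released by the substance: Q = −mL = −426 × 2310 = −984060 J.
At constant T, ΔS = Q_rev/T = −984060 / 373.1 = -2640 J/K.

ΔS = -2640 J/K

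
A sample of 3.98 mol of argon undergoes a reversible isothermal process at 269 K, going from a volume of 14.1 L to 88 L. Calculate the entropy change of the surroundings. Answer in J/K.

ΔS_surr = -60.6 J/K

For an isothermal ideal gas ΔS_gas = nR ln(V₂/V₁) = 3.98 × 8.314 × ln(88/14.1) = 60.6 J/K.
The process is reversible, so ΔS_surr = −ΔS_gas = -60.6 J/K and ΔS_universe = 0.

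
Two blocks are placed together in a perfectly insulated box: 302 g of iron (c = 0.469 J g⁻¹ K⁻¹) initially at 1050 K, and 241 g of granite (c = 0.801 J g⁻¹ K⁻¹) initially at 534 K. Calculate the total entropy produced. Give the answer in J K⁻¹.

ΔS_total = 19 J/K

Energy balance: T_f = (m₁c₁T₁ + m₂c₂T₂)/(m₁c₁ + m₂c₂) = 752.37 K.
ΔS₁ = m₁c₁ ln(T_f/T₁) = 141.638 × ln(752.37/1050) = -47.21 J/K.
ΔS₂ = m₂c₂ ln(T_f/T₂) = 193.041 × ln(752.37/534) = 66.18 J/K.
ΔS_total = -47.21 + 66.18 = 19 J/K.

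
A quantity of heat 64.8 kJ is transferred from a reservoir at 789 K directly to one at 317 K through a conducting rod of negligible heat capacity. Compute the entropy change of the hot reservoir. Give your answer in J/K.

The hot reservoir loses heat Q, so ΔS_hot = −Q/T_H = −64800/789 = -82.1 J/K.

ΔS_hot = -82.1 J/K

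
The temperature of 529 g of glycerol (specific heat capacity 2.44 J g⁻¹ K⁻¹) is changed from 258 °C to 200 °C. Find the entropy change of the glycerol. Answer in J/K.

ΔS = -149 J/K

In kelvin: T₁ = 531.15 K, T₂ = 473.15 K. ΔS = ∫dQ_rev/T = m c ln(T₂/T₁) = 529 × 2.44 × ln(473.15/531.15) = -149 J/K.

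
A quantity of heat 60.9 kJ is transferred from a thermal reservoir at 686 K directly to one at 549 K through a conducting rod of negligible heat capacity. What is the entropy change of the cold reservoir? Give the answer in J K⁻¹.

ΔS_cold = 111 J/K

The cold reservoir gains heat Q, so ΔS_cold = +Q/T_C = 60900/549 = 111 J/K.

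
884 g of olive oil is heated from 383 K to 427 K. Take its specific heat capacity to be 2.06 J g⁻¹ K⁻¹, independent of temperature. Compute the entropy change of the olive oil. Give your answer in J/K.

ΔS = ∫dQ_rev/T = m c ln(T₂/T₁) = 884 × 2.06 × ln(427/383) = 198 J/K.

ΔS = 198 J/K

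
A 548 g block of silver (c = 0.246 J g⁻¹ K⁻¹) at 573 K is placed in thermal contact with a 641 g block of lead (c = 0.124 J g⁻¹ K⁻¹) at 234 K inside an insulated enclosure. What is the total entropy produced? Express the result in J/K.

ΔS_total = 18.1 J/K

Energy balance: T_f = (m₁c₁T₁ + m₂c₂T₂)/(m₁c₁ + m₂c₂) = 447.26 K.
ΔS₁ = m₁c₁ ln(T_f/T₁) = 134.808 × ln(447.26/573) = -33.4 J/K.
ΔS₂ = m₂c₂ ln(T_f/T₂) = 79.484 × ln(447.26/234) = 51.49 J/K.
ΔS_total = -33.4 + 51.49 = 18.1 J/K.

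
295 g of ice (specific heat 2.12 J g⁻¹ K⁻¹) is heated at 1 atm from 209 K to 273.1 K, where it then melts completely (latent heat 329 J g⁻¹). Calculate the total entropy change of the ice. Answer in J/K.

ΔS = 523 J/K

Warming step: ΔS₁ = m c ln(T_tr/T_i) = 295 × 2.12 × ln(273.1/209) = 167.3 J/K.
Phase change: ΔS₂ = +mL/T_tr = 295 × 329 / 273.1 = 355.4 J/K.
ΔS_total = (167.3) + (355.4) = 523 J/K.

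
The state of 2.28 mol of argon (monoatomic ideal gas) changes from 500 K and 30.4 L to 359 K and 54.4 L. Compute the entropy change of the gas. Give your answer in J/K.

Entropy is a state function: ΔS = nC_V ln(T₂/T₁) + nR ln(V₂/V₁), with C_V = 3R/2 = 12.47 J mol⁻¹ K⁻¹ for a monoatomic ideal gas.
ΔS = 2.28 × [12.47 × ln(359/500) + 8.314 × ln(54.4/30.4)] = 1.61 J/K.

ΔS = 1.61 J/K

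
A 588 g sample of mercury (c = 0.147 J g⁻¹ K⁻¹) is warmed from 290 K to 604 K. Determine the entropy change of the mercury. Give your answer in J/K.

ΔS = 63.4 J/K

ΔS = ∫dQ_rev/T = m c ln(T₂/T₁) = 588 × 0.147 × ln(604/290) = 63.4 J/K.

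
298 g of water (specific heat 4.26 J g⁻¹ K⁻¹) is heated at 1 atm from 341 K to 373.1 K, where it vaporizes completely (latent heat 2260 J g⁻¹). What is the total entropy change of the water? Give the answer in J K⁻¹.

Warming step: ΔS₁ = m c ln(T_tr/T_i) = 298 × 4.26 × ln(373.1/341) = 114.2 J/K.
Phase change: ΔS₂ = +mL/T_tr = 298 × 2260 / 373.1 = 1805 J/K.
ΔS_total = (114.2) + (1805) = 1920 J/K.

ΔS = 1920 J/K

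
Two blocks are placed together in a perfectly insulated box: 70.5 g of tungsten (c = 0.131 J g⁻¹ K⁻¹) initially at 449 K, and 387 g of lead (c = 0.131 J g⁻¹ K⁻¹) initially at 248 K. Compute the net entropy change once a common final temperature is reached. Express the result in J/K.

Energy balance: T_f = (m₁c₁T₁ + m₂c₂T₂)/(m₁c₁ + m₂c₂) = 278.97 K.
ΔS₁ = m₁c₁ ln(T_f/T₁) = 9.2355 × ln(278.97/449) = -4.395 J/K.
ΔS₂ = m₂c₂ ln(T_f/T₂) = 50.697 × ln(278.97/248) = 5.966 J/K.
ΔS_total = -4.395 + 5.966 = 1.57 J/K.

ΔS_total = 1.57 J/K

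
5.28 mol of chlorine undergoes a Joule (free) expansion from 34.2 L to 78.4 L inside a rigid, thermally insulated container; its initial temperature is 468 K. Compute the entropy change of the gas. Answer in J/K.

For an ideal gas in free expansion Q = 0 and W = 0, so T is unchanged.
Entropy is a state function; using a reversible isothermal path, ΔS_gas = nR ln(V₂/V₁) = 5.28 × 8.314 × ln(78.4/34.2) = 36.4 J/K.

ΔS_gas = 36.4 J/K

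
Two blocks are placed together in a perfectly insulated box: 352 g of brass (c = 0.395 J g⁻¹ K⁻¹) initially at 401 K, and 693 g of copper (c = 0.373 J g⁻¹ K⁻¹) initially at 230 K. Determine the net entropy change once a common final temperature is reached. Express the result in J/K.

Energy balance: T_f = (m₁c₁T₁ + m₂c₂T₂)/(m₁c₁ + m₂c₂) = 289.81 K.
ΔS₁ = m₁c₁ ln(T_f/T₁) = 139.04 × ln(289.81/401) = -45.15 J/K.
ΔS₂ = m₂c₂ ln(T_f/T₂) = 258.489 × ln(289.81/230) = 59.75 J/K.
ΔS_total = -45.15 + 59.75 = 14.6 J/K.

ΔS_total = 14.6 J/K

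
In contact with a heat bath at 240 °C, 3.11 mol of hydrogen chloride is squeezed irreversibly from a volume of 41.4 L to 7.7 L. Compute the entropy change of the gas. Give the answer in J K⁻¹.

Entropy is a state function, so ΔS_gas depends only on the end states.
For an isothermal ideal gas ΔS_gas = nR ln(V₂/V₁) = 3.11 × 8.314 × ln(7.7/41.4) = -43.5 J/K.

ΔS_gas = -43.5 J/K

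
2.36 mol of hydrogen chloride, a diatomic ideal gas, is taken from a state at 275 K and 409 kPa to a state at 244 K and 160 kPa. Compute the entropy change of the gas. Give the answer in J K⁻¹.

ΔS = nC_p ln(T₂/T₁) − nR ln(P₂/P₁), with C_p = 7R/2 = 29.1 J mol⁻¹ K⁻¹ for a diatomic ideal gas.
ΔS = 2.36 × [29.1 × ln(244/275) − 8.314 × ln(160/409)] = 10.2 J/K.

ΔS = 10.2 J/K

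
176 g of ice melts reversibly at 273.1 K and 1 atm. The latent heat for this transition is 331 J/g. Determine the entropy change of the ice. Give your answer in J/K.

ΔS = 213 J/K

Heat absorbed by the substance: Q = mL = 176 × 331 = 58256 J.
At constant T, ΔS = Q_rev/T = 58256 / 273.1 = 213 J/K.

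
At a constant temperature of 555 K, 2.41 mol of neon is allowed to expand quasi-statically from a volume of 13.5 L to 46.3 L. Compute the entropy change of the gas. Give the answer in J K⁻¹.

ΔS_gas = 24.7 J/K

For an isothermal ideal gas ΔS_gas = nR ln(V₂/V₁) = 2.41 × 8.314 × ln(46.3/13.5) = 24.7 J/K.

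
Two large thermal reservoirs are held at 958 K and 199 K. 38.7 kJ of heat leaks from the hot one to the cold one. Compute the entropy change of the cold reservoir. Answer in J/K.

The cold reservoir gains heat Q, so ΔS_cold = +Q/T_C = 38700/199 = 194 J/K.

ΔS_cold = 194 J/K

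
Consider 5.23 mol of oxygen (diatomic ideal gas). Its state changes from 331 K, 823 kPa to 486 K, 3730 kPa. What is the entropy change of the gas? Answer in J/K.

ΔS = nC_p ln(T₂/T₁) − nR ln(P₂/P₁), with C_p = 7R/2 = 29.1 J mol⁻¹ K⁻¹ for a diatomic ideal gas.
ΔS = 5.23 × [29.1 × ln(486/331) − 8.314 × ln(3730/823)] = -7.26 J/K.

ΔS = -7.26 J/K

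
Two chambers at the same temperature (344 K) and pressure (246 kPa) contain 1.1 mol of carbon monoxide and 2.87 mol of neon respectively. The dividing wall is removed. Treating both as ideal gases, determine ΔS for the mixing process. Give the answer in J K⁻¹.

ΔS_mix = 19.5 J/K

Mole fractions: x_A = 1.1/3.97 = 0.277, x_B = 0.723.
ΔS_mix = −R(n_A ln x_A + n_B ln x_B) = −8.314 × (1.1 ln 0.277 + 2.87 ln 0.723) = 19.5 J/K.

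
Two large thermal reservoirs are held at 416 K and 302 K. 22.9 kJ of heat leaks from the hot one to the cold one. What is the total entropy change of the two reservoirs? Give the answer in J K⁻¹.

ΔS_hot = −Q/T_H = −22900/416 = -55.05 J/K and ΔS_cold = +Q/T_C = 22900/302 = 75.83 J/K.
ΔS_total = -55.05 + 75.83 = 20.8 J/K, positive as the second law requires.

ΔS_total = 20.8 J/K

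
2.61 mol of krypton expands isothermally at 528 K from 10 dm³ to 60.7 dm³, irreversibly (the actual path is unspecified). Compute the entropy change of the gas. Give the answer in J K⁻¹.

ΔS_gas = 39.1 J/K

Entropy is a state function, so ΔS_gas depends only on the end states.
For an isothermal ideal gas ΔS_gas = nR ln(V₂/V₁) = 2.61 × 8.314 × ln(60.7/10) = 39.1 J/K.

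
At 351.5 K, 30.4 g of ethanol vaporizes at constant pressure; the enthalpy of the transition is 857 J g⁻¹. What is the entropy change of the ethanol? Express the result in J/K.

Heat absorbed by the substance: Q = mL = 30.4 × 857 = 26052.8 J.
At constant T, ΔS = Q_rev/T = 26052.8 / 351.5 = 74.1 J/K.

ΔS = 74.1 J/K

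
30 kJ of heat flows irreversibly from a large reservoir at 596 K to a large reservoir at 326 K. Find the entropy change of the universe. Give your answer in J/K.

ΔS_total = 41.7 J/K

ΔS_hot = −Q/T_H = −30000/596 = -50.34 J/K and ΔS_cold = +Q/T_C = 30000/326 = 92.02 J/K.
ΔS_total = -50.34 + 92.02 = 41.7 J/K, positive as the second law requires.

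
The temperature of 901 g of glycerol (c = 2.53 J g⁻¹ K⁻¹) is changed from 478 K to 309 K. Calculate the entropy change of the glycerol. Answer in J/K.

ΔS = -994 J/K

ΔS = ∫dQ_rev/T = m c ln(T₂/T₁) = 901 × 2.53 × ln(309/478) = -994 J/K.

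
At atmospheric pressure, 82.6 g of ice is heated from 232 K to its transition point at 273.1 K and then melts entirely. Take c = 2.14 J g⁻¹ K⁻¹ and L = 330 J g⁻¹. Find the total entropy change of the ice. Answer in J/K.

ΔS = 129 J/K

Warming step: ΔS₁ = m c ln(T_tr/T_i) = 82.6 × 2.14 × ln(273.1/232) = 28.83 J/K.
Phase change: ΔS₂ = +mL/T_tr = 82.6 × 330 / 273.1 = 99.81 J/K.
ΔS_total = (28.83) + (99.81) = 129 J/K.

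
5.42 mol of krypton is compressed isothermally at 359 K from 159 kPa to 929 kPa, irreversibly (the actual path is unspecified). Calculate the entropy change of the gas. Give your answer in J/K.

Entropy is a state function, so ΔS_gas depends only on the end states.
For an isothermal ideal gas ΔS_gas = nR ln(P₁/P₂) = 5.42 × 8.314 × ln(159/929) = -79.5 J/K.

ΔS_gas = -79.5 J/K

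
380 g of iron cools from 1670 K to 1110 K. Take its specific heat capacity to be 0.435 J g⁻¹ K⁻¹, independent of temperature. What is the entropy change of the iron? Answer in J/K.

ΔS = -67.5 J/K

ΔS = ∫dQ_rev/T = m c ln(T₂/T₁) = 380 × 0.435 × ln(1110/1670) = -67.5 J/K.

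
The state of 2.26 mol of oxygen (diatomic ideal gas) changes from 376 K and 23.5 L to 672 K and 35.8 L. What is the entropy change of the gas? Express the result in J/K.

Entropy is a state function: ΔS = nC_V ln(T₂/T₁) + nR ln(V₂/V₁), with C_V = 5R/2 = 20.79 J mol⁻¹ K⁻¹ for a diatomic ideal gas.
ΔS = 2.26 × [20.79 × ln(672/376) + 8.314 × ln(35.8/23.5)] = 35.2 J/K.

ΔS = 35.2 J/K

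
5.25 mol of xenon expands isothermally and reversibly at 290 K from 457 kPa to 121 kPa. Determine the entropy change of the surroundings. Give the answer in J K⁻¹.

ΔS_surr = -58 J/K

For an isothermal ideal gas ΔS_gas = nR ln(P₁/P₂) = 5.25 × 8.314 × ln(457/121) = 58 J/K.
The process is reversible, so ΔS_surr = −ΔS_gas = -58 J/K and ΔS_universe = 0.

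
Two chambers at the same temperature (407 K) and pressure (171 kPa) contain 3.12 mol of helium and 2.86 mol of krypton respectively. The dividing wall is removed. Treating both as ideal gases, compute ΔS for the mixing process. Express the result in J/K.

ΔS_mix = 34.4 J/K

Mole fractions: x_A = 3.12/5.98 = 0.522, x_B = 0.478.
ΔS_mix = −R(n_A ln x_A + n_B ln x_B) = −8.314 × (3.12 ln 0.522 + 2.86 ln 0.478) = 34.4 J/K.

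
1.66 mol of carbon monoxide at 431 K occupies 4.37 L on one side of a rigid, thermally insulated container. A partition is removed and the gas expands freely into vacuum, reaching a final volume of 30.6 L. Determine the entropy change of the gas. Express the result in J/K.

ΔS_gas = 26.9 J/K

For an ideal gas in free expansion Q = 0 and W = 0, so T is unchanged.
Entropy is a state function; using a reversible isothermal path, ΔS_gas = nR ln(V₂/V₁) = 1.66 × 8.314 × ln(30.6/4.37) = 26.9 J/K.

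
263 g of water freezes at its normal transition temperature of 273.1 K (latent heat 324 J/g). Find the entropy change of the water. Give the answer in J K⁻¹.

ΔS = -312 J/K

Heat released by the substance: Q = −mL = −263 × 324 = −85212 J.
At constant T, ΔS = Q_rev/T = −85212 / 273.1 = -312 J/K.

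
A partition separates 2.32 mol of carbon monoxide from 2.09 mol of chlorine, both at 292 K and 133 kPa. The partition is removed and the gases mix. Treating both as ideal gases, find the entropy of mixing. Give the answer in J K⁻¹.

Mole fractions: x_A = 2.32/4.41 = 0.526, x_B = 0.474.
ΔS_mix = −R(n_A ln x_A + n_B ln x_B) = −8.314 × (2.32 ln 0.526 + 2.09 ln 0.474) = 25.4 J/K.

ΔS_mix = 25.4 J/K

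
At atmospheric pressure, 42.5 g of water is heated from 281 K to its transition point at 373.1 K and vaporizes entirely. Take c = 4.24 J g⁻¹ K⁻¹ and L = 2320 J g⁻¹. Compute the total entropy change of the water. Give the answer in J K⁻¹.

ΔS = 315 J/K

Warming step: ΔS₁ = m c ln(T_tr/T_i) = 42.5 × 4.24 × ln(373.1/281) = 51.09 J/K.
Phase change: ΔS₂ = +mL/T_tr = 42.5 × 2320 / 373.1 = 264.3 J/K.
ΔS_total = (51.09) + (264.3) = 315 J/K.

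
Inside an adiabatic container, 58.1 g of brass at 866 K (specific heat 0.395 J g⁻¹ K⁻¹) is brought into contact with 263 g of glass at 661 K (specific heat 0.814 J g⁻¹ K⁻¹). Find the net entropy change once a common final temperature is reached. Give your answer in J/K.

Energy balance: T_f = (m₁c₁T₁ + m₂c₂T₂)/(m₁c₁ + m₂c₂) = 680.85 K.
ΔS₁ = m₁c₁ ln(T_f/T₁) = 22.9495 × ln(680.85/866) = -5.5204 J/K.
ΔS₂ = m₂c₂ ln(T_f/T₂) = 214.082 × ln(680.85/661) = 6.3337 J/K.
ΔS_total = -5.5204 + 6.3337 = 0.813 J/K.

ΔS_total = 0.813 J/K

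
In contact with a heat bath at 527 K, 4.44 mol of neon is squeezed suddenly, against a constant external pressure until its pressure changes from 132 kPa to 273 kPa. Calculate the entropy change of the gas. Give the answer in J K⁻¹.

Entropy is a state function, so ΔS_gas depends only on the end states.
For an isothermal ideal gas ΔS_gas = nR ln(P₁/P₂) = 4.44 × 8.314 × ln(132/273) = -26.8 J/K.

ΔS_gas = -26.8 J/K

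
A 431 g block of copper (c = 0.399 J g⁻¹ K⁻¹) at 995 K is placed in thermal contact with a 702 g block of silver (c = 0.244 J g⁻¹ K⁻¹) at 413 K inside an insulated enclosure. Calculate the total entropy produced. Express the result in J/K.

ΔS_total = 32.1 J/K

Energy balance: T_f = (m₁c₁T₁ + m₂c₂T₂)/(m₁c₁ + m₂c₂) = 704.58 K.
ΔS₁ = m₁c₁ ln(T_f/T₁) = 171.969 × ln(704.58/995) = -59.35 J/K.
ΔS₂ = m₂c₂ ln(T_f/T₂) = 171.288 × ln(704.58/413) = 91.49 J/K.
ΔS_total = -59.35 + 91.49 = 32.1 J/K.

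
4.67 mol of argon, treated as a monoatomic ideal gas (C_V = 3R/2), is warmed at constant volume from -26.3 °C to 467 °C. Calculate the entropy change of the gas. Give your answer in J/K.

ΔS = 64 J/K

In kelvin: T₁ = 246.85 K, T₂ = 740.15 K. At constant volume, ΔS = nC_V ln(T₂/T₁) with C_V = 3R/2 = 12.47 J mol⁻¹ K⁻¹.
ΔS = 4.67 × 12.47 × ln(740.15/246.85) = 64 J/K.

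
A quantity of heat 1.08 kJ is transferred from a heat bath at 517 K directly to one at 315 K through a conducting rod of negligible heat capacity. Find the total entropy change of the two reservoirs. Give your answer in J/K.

ΔS_total = 1.34 J/K

ΔS_hot = −Q/T_H = −1080/517 = -2.089 J/K and ΔS_cold = +Q/T_C = 1080/315 = 3.429 J/K.
ΔS_total = -2.089 + 3.429 = 1.34 J/K, positive as the second law requires.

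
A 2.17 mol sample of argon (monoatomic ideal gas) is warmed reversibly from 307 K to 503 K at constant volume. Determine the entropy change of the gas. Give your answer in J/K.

ΔS = 13.4 J/K

At constant volume, ΔS = nC_V ln(T₂/T₁) with C_V = 3R/2 = 12.47 J mol⁻¹ K⁻¹.
ΔS = 2.17 × 12.47 × ln(503/307) = 13.4 J/K.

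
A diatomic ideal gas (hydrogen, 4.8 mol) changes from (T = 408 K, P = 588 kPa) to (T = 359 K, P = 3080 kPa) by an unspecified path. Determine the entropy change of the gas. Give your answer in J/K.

ΔS = nC_p ln(T₂/T₁) − nR ln(P₂/P₁), with C_p = 7R/2 = 29.1 J mol⁻¹ K⁻¹ for a diatomic ideal gas.
ΔS = 4.8 × [29.1 × ln(359/408) − 8.314 × ln(3080/588)] = -84 J/K.

ΔS = -84 J/K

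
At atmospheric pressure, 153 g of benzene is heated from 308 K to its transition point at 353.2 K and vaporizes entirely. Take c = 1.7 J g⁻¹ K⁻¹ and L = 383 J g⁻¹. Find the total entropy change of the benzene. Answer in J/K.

ΔS = 202 J/K

Warming step: ΔS₁ = m c ln(T_tr/T_i) = 153 × 1.7 × ln(353.2/308) = 35.62 J/K.
Phase change: ΔS₂ = +mL/T_tr = 153 × 383 / 353.2 = 165.9 J/K.
ΔS_total = (35.62) + (165.9) = 202 J/K.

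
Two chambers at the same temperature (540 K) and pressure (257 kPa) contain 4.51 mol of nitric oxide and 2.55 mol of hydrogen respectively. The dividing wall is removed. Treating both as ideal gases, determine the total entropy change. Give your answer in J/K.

ΔS_mix = 38.4 J/K

Mole fractions: x_A = 4.51/7.06 = 0.639, x_B = 0.361.
ΔS_mix = −R(n_A ln x_A + n_B ln x_B) = −8.314 × (4.51 ln 0.639 + 2.55 ln 0.361) = 38.4 J/K.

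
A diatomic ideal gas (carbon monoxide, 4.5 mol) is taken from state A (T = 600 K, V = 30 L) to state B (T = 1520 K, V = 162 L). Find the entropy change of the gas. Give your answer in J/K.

Entropy is a state function: ΔS = nC_V ln(T₂/T₁) + nR ln(V₂/V₁), with C_V = 5R/2 = 20.79 J mol⁻¹ K⁻¹ for a diatomic ideal gas.
ΔS = 4.5 × [20.79 × ln(1520/600) + 8.314 × ln(162/30)] = 150 J/K.

ΔS = 150 J/K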